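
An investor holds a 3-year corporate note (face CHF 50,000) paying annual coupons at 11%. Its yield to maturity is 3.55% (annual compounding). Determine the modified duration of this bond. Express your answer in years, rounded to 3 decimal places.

2.645 years

Periodic yield y = 0.0355. First find Macaulay duration:
  t   CF        PV=CF/(1+0.0355)^t    t·PV
  1     5,500.00     5,311.4437     5,311.4437
  2     5,500.00     5,129.3518    10,258.7035
  3    55,500.00    49,985.3426   149,956.0279
  Σ                 60,426.1381   165,526.1752
P = 60,426.1381; Macaulay duration = 165,526.1752 / 60,426.1381 = 2.73931 years.
Modified duration = D_Mac / (1 + y) = 2.73931 / 1.0355 = 2.64540 years.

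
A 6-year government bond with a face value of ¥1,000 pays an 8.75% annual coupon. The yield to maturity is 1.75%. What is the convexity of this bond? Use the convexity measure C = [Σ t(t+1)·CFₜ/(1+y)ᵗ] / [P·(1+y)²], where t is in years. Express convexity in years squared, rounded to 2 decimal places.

With y = 0.0175:
  t   CF        PV=CF/(1+0.0175)^t    t·PV        t(t+1)·PV
  1        87.50        85.9951        85.9951         171.9902
  2        87.50        84.5161       169.0321         507.0963
  3        87.50        83.0625       249.1874         996.7495
  4        87.50        81.6339       326.5355       1,632.6774
  5        87.50        80.2298       401.1492       2,406.8954
  6     1,087.50       979.9925     5,879.9551      41,159.6856
  Σ                  1,395.4298     7,111.8544      46,875.0944
P = 1,395.4298.
Convexity = Σ t(t+1)·PV / [P·(1+y)²] = 46,875.0944 / (1,395.4298 × 1.035306) = 32.44631.

32.45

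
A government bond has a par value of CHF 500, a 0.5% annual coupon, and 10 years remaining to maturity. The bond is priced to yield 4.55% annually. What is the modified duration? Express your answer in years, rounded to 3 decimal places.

9.295 years

Periodic yield y = 0.0455. First find Macaulay duration:
  t   CF        PV=CF/(1+0.0455)^t    t·PV
  1         2.50         2.3912         2.3912
  2         2.50         2.2871         4.5743
  3         2.50         2.1876         6.5628
  4         2.50         2.0924         8.3696
  5         2.50         2.0013        10.0067
  6         2.50         1.9142        11.4854
  7         2.50         1.8309        12.8165
  8         2.50         1.7512        14.0100
  9         2.50         1.6750        15.0753
  10      502.50       322.0295     3,220.2953
  Σ                    340.1606     3,305.5870
P = 340.1606; Macaulay duration = 3,305.5870 / 340.1606 = 9.71772 years.
Modified duration = D_Mac / (1 + y) = 9.71772 / 1.0455 = 9.29481 years.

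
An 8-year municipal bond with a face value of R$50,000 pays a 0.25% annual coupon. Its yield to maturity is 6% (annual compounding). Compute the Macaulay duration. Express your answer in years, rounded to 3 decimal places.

7.908 years

Periodic yield y = 0.06. Discount each cash flow and weight by its year:
  t   CF        PV=CF/(1+0.06)^t    t·PV
  1       125.00       117.9245       117.9245
  2       125.00       111.2496       222.4991
  3       125.00       104.9524       314.8572
  4       125.00        99.0117       396.0468
  5       125.00        93.4073       467.0364
  6       125.00        88.1201       528.7204
  7       125.00        83.1321       581.9250
  8    50,125.00    31,449.0451   251,592.3609
  Σ                 32,146.8428   254,221.3703
Price P = Σ PV = 32,146.8428.
Macaulay duration = Σ(t·PV) / P = 254,221.3703 / 32,146.8428 = 7.90813 years.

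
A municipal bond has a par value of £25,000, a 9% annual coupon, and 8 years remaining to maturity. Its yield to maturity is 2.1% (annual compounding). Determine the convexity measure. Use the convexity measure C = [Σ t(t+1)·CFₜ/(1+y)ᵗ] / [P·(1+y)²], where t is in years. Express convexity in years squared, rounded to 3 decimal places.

With y = 0.021:
  t   CF        PV=CF/(1+0.021)^t    t·PV        t(t+1)·PV
  1     2,250.00     2,203.7218     2,203.7218       4,407.4437
  2     2,250.00     2,158.3955     4,316.7911      12,950.3732
  3     2,250.00     2,114.0015     6,342.0045      25,368.0180
  4     2,250.00     2,070.5206     8,282.0823      41,410.4114
  5     2,250.00     2,027.9340    10,139.6698      60,838.0188
  6     2,250.00     1,986.2233    11,917.3396      83,421.3773
  7     2,250.00     1,945.3705    13,617.5934     108,940.7474
  8    27,250.00    23,076.0021   184,608.0168   1,661,472.1516
  Σ                 37,582.1693   241,427.2194   1,998,808.5415
P = 37,582.1693.
Convexity = Σ t(t+1)·PV / [P·(1+y)²] = 1,998,808.5415 / (37,582.1693 × 1.042441) = 51.01970.

51.020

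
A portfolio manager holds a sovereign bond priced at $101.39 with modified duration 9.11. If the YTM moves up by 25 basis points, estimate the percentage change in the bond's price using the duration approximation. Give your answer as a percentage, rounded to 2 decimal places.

-2.28%

Duration approximation: ΔP/P ≈ -D_mod · Δy = -9.11 × (+0.0025) = -0.022775.
As a percentage: -2.2775%.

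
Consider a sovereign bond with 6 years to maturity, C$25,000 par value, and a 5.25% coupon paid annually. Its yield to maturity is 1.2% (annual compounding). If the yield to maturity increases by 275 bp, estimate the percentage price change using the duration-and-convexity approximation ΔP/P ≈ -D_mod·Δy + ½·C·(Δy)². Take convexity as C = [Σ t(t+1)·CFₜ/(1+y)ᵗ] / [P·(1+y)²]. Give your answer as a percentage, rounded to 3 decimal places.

-13.279%

With y = 0.012:
  t   CF        PV=CF/(1+0.012)^t    t·PV        t(t+1)·PV
  1     1,312.50     1,296.9368     1,296.9368       2,593.8735
  2     1,312.50     1,281.5581     2,563.1161       7,689.3484
  3     1,312.50     1,266.3617     3,799.0852      15,196.3407
  4     1,312.50     1,251.3456     5,005.3823      25,026.9115
  5     1,312.50     1,236.5075     6,182.5374      37,095.2245
  6    26,312.50    24,495.0899   146,970.5396   1,028,793.7769
  Σ                 30,827.7995   165,817.5973   1,116,395.4754
P = 30,827.7995; D_Mac = 5.37883 yrs; D_mod = 5.31505 yrs; C = 35.36018.
Duration effect: -5.31505 × (+0.0275) = -0.146164
Convexity effect: 0.5 × 35.36018 × (0.0275)² = +0.0133706
ΔP/P ≈ -0.146164 + 0.0133706 = -0.132793 = -13.2793%.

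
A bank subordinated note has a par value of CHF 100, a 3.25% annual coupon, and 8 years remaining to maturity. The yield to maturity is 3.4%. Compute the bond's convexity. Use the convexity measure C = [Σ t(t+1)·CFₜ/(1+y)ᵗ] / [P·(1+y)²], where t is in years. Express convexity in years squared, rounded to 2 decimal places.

With y = 0.034:
  t   CF        PV=CF/(1+0.034)^t    t·PV        t(t+1)·PV
  1         3.25         3.1431         3.1431           6.2863
  2         3.25         3.0398         6.0796          18.2387
  3         3.25         2.9398         8.8195          35.2779
  4         3.25         2.8432        11.3726          56.8632
  5         3.25         2.7497        13.7484          82.4901
  6         3.25         2.6593        15.9555         111.6887
  7         3.25         2.5718        18.0027         144.0216
  8       103.25        79.0179       632.1436       5,689.2923
  Σ                     98.9646       709.2650       6,144.1588
P = 98.9646.
Convexity = Σ t(t+1)·PV / [P·(1+y)²] = 6,144.1588 / (98.9646 × 1.069156) = 58.06862.

58.07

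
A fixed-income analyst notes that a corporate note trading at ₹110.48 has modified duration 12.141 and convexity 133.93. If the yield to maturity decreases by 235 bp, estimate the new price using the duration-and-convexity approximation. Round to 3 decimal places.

₹146.087

Duration effect: -D_mod·Δy = -12.141 × (-0.0235) = +0.2853135
Convexity effect: ½·C·(Δy)² = 0.5 × 133.93 × (-0.0235)² = +0.03698142125
ΔP/P ≈ +0.2853135 + 0.03698142125 = +0.32229492125
New price ≈ 110.48 × (1 + 0.32229492125) = 146.0871428997.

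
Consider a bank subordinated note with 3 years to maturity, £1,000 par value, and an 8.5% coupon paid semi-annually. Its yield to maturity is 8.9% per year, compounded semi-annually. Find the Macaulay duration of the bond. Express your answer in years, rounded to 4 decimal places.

2.7086 years

Periodic yield y = 0.0445. Discount each cash flow and weight by its period:
  t   CF        PV=CF/(1+0.0445)^t    t·PV
  1        42.50        40.6893        40.6893
  2        42.50        38.9558        77.9116
  3        42.50        37.2961       111.8883
  4        42.50        35.7071       142.8286
  5        42.50        34.1859       170.9294
  6     1,042.50       802.8333     4,817.0000
  Σ                    989.6676     5,361.2472
Price P = Σ PV = 989.6676.
Macaulay duration = Σ(t·PV) / P = 5,361.2472 / 989.6676 = 5.41722 half-year periods.
In years: 5.41722 / 2 = 2.70861 years.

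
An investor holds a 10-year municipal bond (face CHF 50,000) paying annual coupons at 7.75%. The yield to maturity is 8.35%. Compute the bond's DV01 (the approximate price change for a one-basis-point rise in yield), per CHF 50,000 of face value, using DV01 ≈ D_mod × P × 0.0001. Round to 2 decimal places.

Periodic yield y = 0.0835.
  t   CF        PV=CF/(1+0.0835)^t    t·PV
  1     3,875.00     3,576.3729     3,576.3729
  2     3,875.00     3,300.7595     6,601.5189
  3     3,875.00     3,046.3862     9,139.1586
  4     3,875.00     2,811.6162    11,246.4650
  5     3,875.00     2,594.9389    12,974.6943
  6     3,875.00     2,394.9597    14,369.7583
  7     3,875.00     2,210.3920    15,472.7439
  8     3,875.00     2,040.0480    16,320.3838
  9     3,875.00     1,882.8315    16,945.4839
  10   53,875.00    24,160.0666   241,600.6657
  Σ                 48,018.3714   348,247.2453
P = 48,018.3714; D_Mac = 7.25238 yrs; D_mod = 6.69347 yrs.
DV01 ≈ 6.69347 × 48,018.3714 × 0.0001 = 32.140955.

CHF 32.14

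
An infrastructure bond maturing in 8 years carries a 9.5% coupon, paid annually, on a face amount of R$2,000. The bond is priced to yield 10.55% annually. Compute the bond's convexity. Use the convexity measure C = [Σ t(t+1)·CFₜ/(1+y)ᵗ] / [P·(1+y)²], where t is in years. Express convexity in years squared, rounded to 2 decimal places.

38.65

With y = 0.1055:
  t   CF        PV=CF/(1+0.1055)^t    t·PV        t(t+1)·PV
  1       190.00       171.8679       171.8679         343.7359
  2       190.00       155.4662       310.9325         932.7975
  3       190.00       140.6298       421.8894       1,687.5576
  4       190.00       127.2092       508.8369       2,544.1845
  5       190.00       115.0694       575.3470       3,452.0821
  6       190.00       104.0881       624.5287       4,371.7006
  7       190.00        94.1548       659.0835       5,272.6677
  8     2,190.00       981.6895     7,853.5159      70,681.6430
  Σ                  1,890.1750    11,126.0018      89,286.3688
P = 1,890.1750.
Convexity = Σ t(t+1)·PV / [P·(1+y)²] = 89,286.3688 / (1,890.1750 × 1.222130) = 38.65144.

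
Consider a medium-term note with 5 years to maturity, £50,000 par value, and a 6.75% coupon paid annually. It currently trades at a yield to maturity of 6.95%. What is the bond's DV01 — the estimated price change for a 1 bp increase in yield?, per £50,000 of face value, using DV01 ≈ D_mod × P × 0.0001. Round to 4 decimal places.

Periodic yield y = 0.0695.
  t   CF        PV=CF/(1+0.0695)^t    t·PV
  1     3,375.00     3,155.6802     3,155.6802
  2     3,375.00     2,950.6126     5,901.2253
  3     3,375.00     2,758.8711     8,276.6133
  4     3,375.00     2,579.5896    10,318.3585
  5    53,375.00    38,144.6772   190,723.3858
  Σ                 49,589.4308   218,375.2631
P = 49,589.4308; D_Mac = 4.40367 yrs; D_mod = 4.11750 yrs.
DV01 ≈ 4.11750 × 49,589.4308 × 0.0001 = 20.418444.

£20.4184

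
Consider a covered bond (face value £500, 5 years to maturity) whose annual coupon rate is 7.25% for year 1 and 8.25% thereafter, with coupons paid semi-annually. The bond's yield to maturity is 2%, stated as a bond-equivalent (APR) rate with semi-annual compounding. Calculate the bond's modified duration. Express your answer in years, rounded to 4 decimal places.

4.2937 years

Periodic yield y = 0.01. First find Macaulay duration:
  t   CF        PV=CF/(1+0.01)^t    t·PV
  1       18.125        17.9455        17.9455
  2       18.125        17.7679        35.5357
  3       20.625        20.0184        60.0553
  4       20.625        19.8202        79.2809
  5       20.625        19.6240        98.1199
  6       20.625        19.4297       116.5781
  7       20.625        19.2373       134.6612
  8       20.625        19.0468       152.3747
  9       20.625        18.8583       169.7243
  10     520.625       471.3150     4,713.1502
  Σ                    643.0631     5,577.4259
P = 643.0631; Macaulay duration = 5,577.4259 / 643.0631 = 8.67322 half-year periods = 4.33661 years.
Modified duration = D_Mac / (1 + y) = 4.33661 / 1.01 = 4.29367 years.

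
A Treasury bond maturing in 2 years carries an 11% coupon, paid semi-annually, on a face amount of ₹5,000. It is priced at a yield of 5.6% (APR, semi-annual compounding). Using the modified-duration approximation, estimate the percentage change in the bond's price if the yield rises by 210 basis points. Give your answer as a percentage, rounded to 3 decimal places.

-3.793%

Periodic yield y = 0.028. Modified duration first:
  t   CF        PV=CF/(1+0.028)^t    t·PV
  1       275.00       267.5097       267.5097
  2       275.00       260.2235       520.4469
  3       275.00       253.1357       759.4070
  4     5,275.00     4,723.3487    18,893.3947
  Σ                  5,504.2175    20,440.7583
P = 5,504.2175; D_Mac = 3.71365 half-year periods = 1.85683 yrs; D_mod = 1.85683/(1+0.028) = 1.80625 yrs.
ΔP/P ≈ -D_mod · Δy = -1.80625 × (+0.021) = -0.037931 = -3.7931%.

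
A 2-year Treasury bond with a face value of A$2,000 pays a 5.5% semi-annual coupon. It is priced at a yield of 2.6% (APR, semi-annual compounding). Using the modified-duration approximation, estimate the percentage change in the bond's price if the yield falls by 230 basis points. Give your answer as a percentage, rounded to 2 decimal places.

+4.37%

Periodic yield y = 0.013. Modified duration first:
  t   CF        PV=CF/(1+0.013)^t    t·PV
  1        55.00        54.2942        54.2942
  2        55.00        53.5974       107.1948
  3        55.00        52.9096       158.7288
  4     2,055.00     1,951.5247     7,806.0987
  Σ                  2,112.3258     8,126.3164
P = 2,112.3258; D_Mac = 3.84709 half-year periods = 1.92355 yrs; D_mod = 1.92355/(1+0.013) = 1.89886 yrs.
ΔP/P ≈ -D_mod · Δy = -1.89886 × (-0.023) = +0.043674 = +4.3674%.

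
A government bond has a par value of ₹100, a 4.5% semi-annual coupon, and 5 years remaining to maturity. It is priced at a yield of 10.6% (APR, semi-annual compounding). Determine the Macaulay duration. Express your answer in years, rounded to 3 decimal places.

4.451 years

Periodic yield y = 0.053. Discount each cash flow and weight by its period:
  t   CF        PV=CF/(1+0.053)^t    t·PV
  1         2.25         2.1368         2.1368
  2         2.25         2.0292         4.0584
  3         2.25         1.9271         5.7812
  4         2.25         1.8301         7.3203
  5         2.25         1.7380         8.6898
  6         2.25         1.6505         9.9029
  7         2.25         1.5674        10.9719
  8         2.25         1.4885        11.9082
  9         2.25         1.4136        12.7224
  10      102.25        61.0070       610.0699
  Σ                     76.7881       683.5618
Price P = Σ PV = 76.7881.
Macaulay duration = Σ(t·PV) / P = 683.5618 / 76.7881 = 8.90193 half-year periods.
In years: 8.90193 / 2 = 4.45096 years.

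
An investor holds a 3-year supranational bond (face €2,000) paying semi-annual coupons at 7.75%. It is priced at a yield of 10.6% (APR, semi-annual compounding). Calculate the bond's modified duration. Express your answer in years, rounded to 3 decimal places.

Periodic yield y = 0.053. First find Macaulay duration:
  t   CF        PV=CF/(1+0.053)^t    t·PV
  1        77.50        73.5992        73.5992
  2        77.50        69.8948       139.7896
  3        77.50        66.3768       199.1305
  4        77.50        63.0359       252.1438
  5        77.50        59.8632       299.3159
  6     2,077.50     1,523.9503     9,143.7018
  Σ                  1,856.7203    10,107.6809
P = 1,856.7203; Macaulay duration = 10,107.6809 / 1,856.7203 = 5.44384 half-year periods = 2.72192 years.
Modified duration = D_Mac / (1 + y) = 2.72192 / 1.053 = 2.58492 years.

2.585 years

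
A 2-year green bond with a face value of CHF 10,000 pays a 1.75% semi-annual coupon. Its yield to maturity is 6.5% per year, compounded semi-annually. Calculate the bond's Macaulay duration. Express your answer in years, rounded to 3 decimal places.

1.973 years

Periodic yield y = 0.0325. Discount each cash flow and weight by its period:
  t   CF        PV=CF/(1+0.0325)^t    t·PV
  1        87.50        84.7458        84.7458
  2        87.50        82.0782       164.1564
  3        87.50        79.4946       238.4839
  4    10,087.50     8,876.1229    35,504.4916
  Σ                  9,122.4415    35,991.8777
Price P = Σ PV = 9,122.4415.
Macaulay duration = Σ(t·PV) / P = 35,991.8777 / 9,122.4415 = 3.94542 half-year periods.
In years: 3.94542 / 2 = 1.97271 years.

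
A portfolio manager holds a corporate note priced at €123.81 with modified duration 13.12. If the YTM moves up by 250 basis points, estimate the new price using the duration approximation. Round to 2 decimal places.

€83.20

Duration approximation: ΔP/P ≈ -D_mod · Δy = -13.12 × (+0.025) = -0.328000.
New price ≈ 123.81 × (1 - 0.328000) = 83.20032.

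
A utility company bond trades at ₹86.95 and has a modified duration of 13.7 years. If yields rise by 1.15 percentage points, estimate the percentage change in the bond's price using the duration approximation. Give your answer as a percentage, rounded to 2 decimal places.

-15.76%

Duration approximation: ΔP/P ≈ -D_mod · Δy = -13.7 × (+0.0115) = -0.157550.
As a percentage: -15.7550%.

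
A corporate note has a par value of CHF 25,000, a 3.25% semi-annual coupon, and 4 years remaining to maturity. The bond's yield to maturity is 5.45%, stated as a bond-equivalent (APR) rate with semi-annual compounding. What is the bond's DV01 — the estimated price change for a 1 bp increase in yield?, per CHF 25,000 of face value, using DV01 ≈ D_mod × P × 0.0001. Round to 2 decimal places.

CHF 8.46

Periodic yield y = 0.02725.
  t   CF        PV=CF/(1+0.02725)^t    t·PV
  1       406.25       395.4734       395.4734
  2       406.25       384.9826       769.9652
  3       406.25       374.7701     1,124.3103
  4       406.25       364.8285     1,459.3141
  5       406.25       355.1507     1,775.7533
  6       406.25       345.7295     2,074.3772
  7       406.25       336.5583     2,355.9082
  8    25,406.25    20,489.5003   163,916.0027
  Σ                 23,046.9934   173,871.1042
P = 23,046.9934; D_Mac = 7.54420 half-year periods = 3.77210 yrs; D_mod = 3.67204 yrs.
DV01 ≈ 3.67204 × 23,046.9934 × 0.0001 = 8.462940.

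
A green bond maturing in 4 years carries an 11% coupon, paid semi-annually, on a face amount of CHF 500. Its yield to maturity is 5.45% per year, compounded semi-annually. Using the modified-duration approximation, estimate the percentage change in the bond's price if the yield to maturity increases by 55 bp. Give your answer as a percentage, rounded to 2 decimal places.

Periodic yield y = 0.02725. Modified duration first:
  t   CF        PV=CF/(1+0.02725)^t    t·PV
  1        27.50        26.7705        26.7705
  2        27.50        26.0604        52.1207
  3        27.50        25.3691        76.1072
  4        27.50        24.6961        98.7843
  5        27.50        24.0410       120.2048
  6        27.50        23.4032       140.4194
  7        27.50        22.7824       159.4769
  8       527.50       425.4155     3,403.3236
  Σ                    598.5381     4,077.2074
P = 598.5381; D_Mac = 6.81194 half-year periods = 3.40597 yrs; D_mod = 3.40597/(1+0.02725) = 3.31562 yrs.
ΔP/P ≈ -D_mod · Δy = -3.31562 × (+0.0055) = -0.018236 = -1.8236%.

-1.82%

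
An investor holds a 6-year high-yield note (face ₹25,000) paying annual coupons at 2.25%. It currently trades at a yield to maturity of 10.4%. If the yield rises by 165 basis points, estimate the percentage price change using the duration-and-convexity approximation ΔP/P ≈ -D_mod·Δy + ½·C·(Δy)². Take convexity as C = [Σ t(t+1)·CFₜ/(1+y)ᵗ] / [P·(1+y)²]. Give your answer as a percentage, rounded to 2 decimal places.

-7.92%

With y = 0.104:
  t   CF        PV=CF/(1+0.104)^t    t·PV        t(t+1)·PV
  1       562.50       509.5109       509.5109       1,019.0217
  2       562.50       461.5135       923.0269       2,769.0808
  3       562.50       418.0376     1,254.1127       5,016.4507
  4       562.50       378.6572     1,514.6288       7,573.1442
  5       562.50       342.9866     1,714.9330      10,289.5982
  6    25,562.50    14,118.5106    84,711.0637     592,977.4462
  Σ                 16,229.2163    90,627.2761     619,644.7419
P = 16,229.2163; D_Mac = 5.58421 yrs; D_mod = 5.05816 yrs; C = 31.32615.
Duration effect: -5.05816 × (+0.0165) = -0.083460
Convexity effect: 0.5 × 31.32615 × (0.0165)² = +0.0042643
ΔP/P ≈ -0.083460 + 0.0042643 = -0.079195 = -7.9195%.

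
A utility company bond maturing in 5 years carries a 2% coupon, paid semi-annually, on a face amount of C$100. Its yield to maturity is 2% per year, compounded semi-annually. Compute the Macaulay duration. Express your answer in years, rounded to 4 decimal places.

4.7830 years

Periodic yield y = 0.01. Discount each cash flow and weight by its period:
  t   CF        PV=CF/(1+0.01)^t    t·PV
  1         1.00         0.9901         0.9901
  2         1.00         0.9803         1.9606
  3         1.00         0.9706         2.9118
  4         1.00         0.9610         3.8439
  5         1.00         0.9515         4.7573
  6         1.00         0.9420         5.6523
  7         1.00         0.9327         6.5290
  8         1.00         0.9235         7.3879
  9         1.00         0.9143         8.2291
  10      101.00        91.4340       914.3398
  Σ                    100.0000       956.6018
Price P = Σ PV = 100.0000.
Macaulay duration = Σ(t·PV) / P = 956.6018 / 100.0000 = 9.56602 half-year periods.
In years: 9.56602 / 2 = 4.78301 years.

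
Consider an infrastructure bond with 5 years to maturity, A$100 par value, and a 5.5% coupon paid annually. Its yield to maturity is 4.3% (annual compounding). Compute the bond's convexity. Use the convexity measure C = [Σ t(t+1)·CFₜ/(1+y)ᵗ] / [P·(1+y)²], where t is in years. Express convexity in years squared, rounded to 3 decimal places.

With y = 0.043:
  t   CF        PV=CF/(1+0.043)^t    t·PV        t(t+1)·PV
  1         5.50         5.2733         5.2733          10.5465
  2         5.50         5.0558        10.1117          30.3351
  3         5.50         4.8474        14.5422          58.1689
  4         5.50         4.6476        18.5903          92.9513
  5       105.50        85.4734       427.3669       2,564.2016
  Σ                    105.2975       475.8844       2,756.2034
P = 105.2975.
Convexity = Σ t(t+1)·PV / [P·(1+y)²] = 2,756.2034 / (105.2975 × 1.087849) = 24.06161.

24.062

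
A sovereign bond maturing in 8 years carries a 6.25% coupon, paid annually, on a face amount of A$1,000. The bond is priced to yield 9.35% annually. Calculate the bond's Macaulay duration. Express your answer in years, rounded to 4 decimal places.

6.3699 years

Periodic yield y = 0.0935. Discount each cash flow and weight by its year:
  t   CF        PV=CF/(1+0.0935)^t    t·PV
  1        62.50        57.1559        57.1559
  2        62.50        52.2688       104.5376
  3        62.50        47.7995       143.3986
  4        62.50        43.7124       174.8497
  5        62.50        39.9748       199.8739
  6        62.50        36.5567       219.3404
  7        62.50        33.4309       234.0165
  8     1,062.50       519.7310     4,157.8482
  Σ                    830.6301     5,291.0208
Price P = Σ PV = 830.6301.
Macaulay duration = Σ(t·PV) / P = 5,291.0208 / 830.6301 = 6.36989 years.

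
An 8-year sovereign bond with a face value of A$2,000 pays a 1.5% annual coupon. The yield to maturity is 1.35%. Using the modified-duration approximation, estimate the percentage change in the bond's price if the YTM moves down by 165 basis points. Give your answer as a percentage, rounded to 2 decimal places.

Periodic yield y = 0.0135. Modified duration first:
  t   CF        PV=CF/(1+0.0135)^t    t·PV
  1        30.00        29.6004        29.6004
  2        30.00        29.2061        58.4122
  3        30.00        28.8171        86.4512
  4        30.00        28.4332       113.7329
  5        30.00        28.0545       140.2725
  6        30.00        27.6808       166.0848
  7        30.00        27.3121       191.1847
  8     2,030.00     1,823.5010    14,588.0083
  Σ                  2,022.6053    15,373.7470
P = 2,022.6053; D_Mac = 7.60096 yrs; D_mod = 7.60096/(1+0.0135) = 7.49972 yrs.
ΔP/P ≈ -D_mod · Δy = -7.49972 × (-0.0165) = +0.123745 = +12.3745%.

+12.37%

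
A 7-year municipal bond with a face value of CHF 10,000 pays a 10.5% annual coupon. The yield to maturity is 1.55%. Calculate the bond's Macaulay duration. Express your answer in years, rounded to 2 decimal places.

Periodic yield y = 0.0155. Discount each cash flow and weight by its year:
  t   CF        PV=CF/(1+0.0155)^t    t·PV
  1     1,050.00     1,033.9734     1,033.9734
  2     1,050.00     1,018.1914     2,036.3829
  3     1,050.00     1,002.6504     3,007.9511
  4     1,050.00       987.3465     3,949.3860
  5     1,050.00       972.2762     4,861.3811
  6     1,050.00       957.4360     5,744.6157
  7    11,050.00     9,922.0814    69,454.5695
  Σ                 15,893.9552    90,088.2597
Price P = Σ PV = 15,893.9552.
Macaulay duration = Σ(t·PV) / P = 90,088.2597 / 15,893.9552 = 5.66808 years.

5.67 years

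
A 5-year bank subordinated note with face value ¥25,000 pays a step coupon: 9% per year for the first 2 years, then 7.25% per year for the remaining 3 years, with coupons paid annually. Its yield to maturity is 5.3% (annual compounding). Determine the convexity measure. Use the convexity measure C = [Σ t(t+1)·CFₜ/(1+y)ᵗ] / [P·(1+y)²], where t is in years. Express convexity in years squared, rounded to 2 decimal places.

With y = 0.053:
  t   CF        PV=CF/(1+0.053)^t    t·PV        t(t+1)·PV
  1     2,250.00     2,136.7521     2,136.7521       4,273.5043
  2     2,250.00     2,029.2043     4,058.4086      12,175.2259
  3     1,812.50     1,552.3616     4,657.0849      18,628.3396
  4     1,812.50     1,474.2276     5,896.9103      29,484.5515
  5    26,812.50    20,710.7322   103,553.6611     621,321.9668
  Σ                 27,903.2779   120,302.8171     685,883.5881
P = 27,903.2779.
Convexity = Σ t(t+1)·PV / [P·(1+y)²] = 685,883.5881 / (27,903.2779 × 1.108809) = 22.16861.

22.17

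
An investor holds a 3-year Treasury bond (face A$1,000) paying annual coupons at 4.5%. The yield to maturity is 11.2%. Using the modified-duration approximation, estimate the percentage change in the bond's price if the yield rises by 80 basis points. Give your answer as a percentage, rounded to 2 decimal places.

Periodic yield y = 0.112. Modified duration first:
  t   CF        PV=CF/(1+0.112)^t    t·PV
  1        45.00        40.4676        40.4676
  2        45.00        36.3917        72.7835
  3     1,045.00       759.9796     2,279.9388
  Σ                    836.8390     2,393.1899
P = 836.8390; D_Mac = 2.85980 yrs; D_mod = 2.85980/(1+0.112) = 2.57176 yrs.
ΔP/P ≈ -D_mod · Δy = -2.57176 × (+0.008) = -0.020574 = -2.0574%.

-2.06%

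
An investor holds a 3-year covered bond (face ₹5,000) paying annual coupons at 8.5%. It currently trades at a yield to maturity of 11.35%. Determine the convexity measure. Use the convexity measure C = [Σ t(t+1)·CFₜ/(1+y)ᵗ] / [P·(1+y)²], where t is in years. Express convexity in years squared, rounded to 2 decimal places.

With y = 0.1135:
  t   CF        PV=CF/(1+0.1135)^t    t·PV        t(t+1)·PV
  1       425.00       381.6794       381.6794         763.3588
  2       425.00       342.7745       685.5490       2,056.6469
  3     5,425.00     3,929.4257    11,788.2770      47,153.1081
  Σ                  4,653.8795    12,855.5054      49,973.1138
P = 4,653.8795.
Convexity = Σ t(t+1)·PV / [P·(1+y)²] = 49,973.1138 / (4,653.8795 × 1.239882) = 8.66046.

8.66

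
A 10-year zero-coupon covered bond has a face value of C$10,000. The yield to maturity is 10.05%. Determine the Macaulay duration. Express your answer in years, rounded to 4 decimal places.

A zero-coupon bond has a single cash flow at maturity, so its Macaulay duration equals its maturity: 10 years.

10.0000 years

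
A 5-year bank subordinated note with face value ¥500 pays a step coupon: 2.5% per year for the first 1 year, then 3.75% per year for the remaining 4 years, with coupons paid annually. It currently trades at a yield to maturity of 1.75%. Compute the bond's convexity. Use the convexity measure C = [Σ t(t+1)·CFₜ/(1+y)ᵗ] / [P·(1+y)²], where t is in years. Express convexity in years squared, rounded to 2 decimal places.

26.70

With y = 0.0175:
  t   CF        PV=CF/(1+0.0175)^t    t·PV        t(t+1)·PV
  1        12.50        12.2850        12.2850          24.5700
  2        18.75        18.1106        36.2212         108.6635
  3        18.75        17.7991        53.3973         213.5892
  4        18.75        17.4930        69.9719         349.8594
  5       518.75       475.6484     2,378.2419      14,269.4513
  Σ                    541.3360     2,550.1173      14,966.1335
P = 541.3360.
Convexity = Σ t(t+1)·PV / [P·(1+y)²] = 14,966.1335 / (541.3360 × 1.035306) = 26.70385.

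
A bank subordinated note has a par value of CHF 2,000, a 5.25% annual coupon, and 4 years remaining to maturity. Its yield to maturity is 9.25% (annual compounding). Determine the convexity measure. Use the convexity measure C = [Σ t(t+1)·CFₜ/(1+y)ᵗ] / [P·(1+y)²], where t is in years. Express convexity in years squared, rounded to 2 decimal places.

With y = 0.0925:
  t   CF        PV=CF/(1+0.0925)^t    t·PV        t(t+1)·PV
  1       105.00        96.1098        96.1098         192.2197
  2       105.00        87.9724       175.9448         527.8344
  3       105.00        80.5239       241.5718         966.2872
  4     2,105.00     1,477.6321     5,910.5284      29,552.6420
  Σ                  1,742.2383     6,424.1548      31,238.9832
P = 1,742.2383.
Convexity = Σ t(t+1)·PV / [P·(1+y)²] = 31,238.9832 / (1,742.2383 × 1.193556) = 15.02265.

15.02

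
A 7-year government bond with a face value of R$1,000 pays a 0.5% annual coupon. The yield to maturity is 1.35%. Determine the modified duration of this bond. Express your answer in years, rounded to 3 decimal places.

Periodic yield y = 0.0135. First find Macaulay duration:
  t   CF        PV=CF/(1+0.0135)^t    t·PV
  1         5.00         4.9334         4.9334
  2         5.00         4.8677         9.7354
  3         5.00         4.8028        14.4085
  4         5.00         4.7389        18.9555
  5         5.00         4.6757        23.3787
  6         5.00         4.6135        27.6808
  7     1,005.00       914.9551     6,404.6858
  Σ                    943.5871     6,503.7782
P = 943.5871; Macaulay duration = 6,503.7782 / 943.5871 = 6.89261 years.
Modified duration = D_Mac / (1 + y) = 6.89261 / 1.0135 = 6.80080 years.

6.801 years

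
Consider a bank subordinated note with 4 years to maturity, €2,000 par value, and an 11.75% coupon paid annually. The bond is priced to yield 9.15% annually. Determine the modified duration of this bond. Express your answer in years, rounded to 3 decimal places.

3.149 years

Periodic yield y = 0.0915. First find Macaulay duration:
  t   CF        PV=CF/(1+0.0915)^t    t·PV
  1       235.00       215.3000       215.3000
  2       235.00       197.2515       394.5031
  3       235.00       180.7160       542.1480
  4     2,235.00     1,574.6447     6,298.5787
  Σ                  2,167.9123     7,450.5298
P = 2,167.9123; Macaulay duration = 7,450.5298 / 2,167.9123 = 3.43673 years.
Modified duration = D_Mac / (1 + y) = 3.43673 / 1.0915 = 3.14863 years.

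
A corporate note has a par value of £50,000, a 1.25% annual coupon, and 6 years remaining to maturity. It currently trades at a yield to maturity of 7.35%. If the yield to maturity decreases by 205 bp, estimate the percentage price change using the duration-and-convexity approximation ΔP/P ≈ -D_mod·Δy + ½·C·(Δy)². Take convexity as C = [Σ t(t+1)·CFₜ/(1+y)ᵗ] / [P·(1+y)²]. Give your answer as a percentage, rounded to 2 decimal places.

+11.76%

With y = 0.0735:
  t   CF        PV=CF/(1+0.0735)^t    t·PV        t(t+1)·PV
  1       625.00       582.2077       582.2077       1,164.4155
  2       625.00       542.3453     1,084.6907       3,254.0721
  3       625.00       505.2122     1,515.6367       6,062.5470
  4       625.00       470.6216     1,882.4863       9,412.4313
  5       625.00       438.3992     2,191.9961      13,151.9766
  6    50,625.00    33,079.0283   198,474.1698   1,389,319.1885
  Σ                 35,617.8144   205,731.1873   1,422,364.6309
P = 35,617.8144; D_Mac = 5.77608 yrs; D_mod = 5.38060 yrs; C = 34.65290.
Duration effect: -5.38060 × (-0.0205) = +0.110302
Convexity effect: 0.5 × 34.65290 × (-0.0205)² = +0.0072814
ΔP/P ≈ +0.110302 + 0.0072814 = +0.117584 = +11.7584%.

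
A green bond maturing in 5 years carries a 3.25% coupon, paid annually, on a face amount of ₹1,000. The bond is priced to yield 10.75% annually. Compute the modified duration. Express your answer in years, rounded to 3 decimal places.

4.181 years

Periodic yield y = 0.1075. First find Macaulay duration:
  t   CF        PV=CF/(1+0.1075)^t    t·PV
  1        32.50        29.3454        29.3454
  2        32.50        26.4970        52.9939
  3        32.50        23.9250        71.7750
  4        32.50        21.6027        86.4109
  5     1,032.50       619.6856     3,098.4279
  Σ                    721.0556     3,338.9531
P = 721.0556; Macaulay duration = 3,338.9531 / 721.0556 = 4.63065 years.
Modified duration = D_Mac / (1 + y) = 4.63065 / 1.1075 = 4.18117 years.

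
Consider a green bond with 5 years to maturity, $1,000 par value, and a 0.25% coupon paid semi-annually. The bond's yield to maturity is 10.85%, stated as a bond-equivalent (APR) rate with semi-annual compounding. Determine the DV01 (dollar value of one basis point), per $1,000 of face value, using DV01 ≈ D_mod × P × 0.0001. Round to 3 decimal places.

Periodic yield y = 0.05425.
  t   CF        PV=CF/(1+0.05425)^t    t·PV
  1         1.25         1.1857         1.1857
  2         1.25         1.1247         2.2493
  3         1.25         1.0668         3.2004
  4         1.25         1.0119         4.0476
  5         1.25         0.9598         4.7991
  6         1.25         0.9104         5.4626
  7         1.25         0.8636         6.0451
  8         1.25         0.8191         6.5532
  9         1.25         0.7770         6.9929
  10    1,001.25       590.3457     5,903.4574
  Σ                    599.0647     5,943.9933
P = 599.0647; D_Mac = 9.92212 half-year periods = 4.96106 yrs; D_mod = 4.70577 yrs.
DV01 ≈ 4.70577 × 599.0647 × 0.0001 = 0.281906.

$0.282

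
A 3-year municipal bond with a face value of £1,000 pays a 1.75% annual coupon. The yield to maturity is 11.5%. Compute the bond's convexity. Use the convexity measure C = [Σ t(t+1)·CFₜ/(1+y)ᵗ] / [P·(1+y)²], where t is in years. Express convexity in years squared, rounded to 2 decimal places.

9.40

With y = 0.115:
  t   CF        PV=CF/(1+0.115)^t    t·PV        t(t+1)·PV
  1        17.50        15.6951        15.6951          31.3901
  2        17.50        14.0763        28.1526          84.4578
  3     1,017.50       734.0232     2,202.0697       8,808.2790
  Σ                    763.7946     2,245.9174       8,924.1269
P = 763.7946.
Convexity = Σ t(t+1)·PV / [P·(1+y)²] = 8,924.1269 / (763.7946 × 1.243225) = 9.39809.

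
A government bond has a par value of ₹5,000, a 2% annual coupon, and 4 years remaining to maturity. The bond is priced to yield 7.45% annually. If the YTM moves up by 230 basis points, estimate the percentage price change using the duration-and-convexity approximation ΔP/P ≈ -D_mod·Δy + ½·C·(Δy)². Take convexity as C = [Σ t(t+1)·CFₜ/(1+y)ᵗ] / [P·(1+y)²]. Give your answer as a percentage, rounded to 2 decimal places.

-7.84%

With y = 0.0745:
  t   CF        PV=CF/(1+0.0745)^t    t·PV        t(t+1)·PV
  1       100.00        93.0665        93.0665         186.1331
  2       100.00        86.6138       173.2276         519.6829
  3       100.00        80.6085       241.8254         967.3018
  4     5,100.00     3,825.9959    15,303.9835      76,519.9174
  Σ                  4,086.2847    15,812.1031      78,193.0351
P = 4,086.2847; D_Mac = 3.86955 yrs; D_mod = 3.60126 yrs; C = 16.57397.
Duration effect: -3.60126 × (+0.023) = -0.082829
Convexity effect: 0.5 × 16.57397 × (0.023)² = +0.0043838
ΔP/P ≈ -0.082829 + 0.0043838 = -0.078445 = -7.8445%.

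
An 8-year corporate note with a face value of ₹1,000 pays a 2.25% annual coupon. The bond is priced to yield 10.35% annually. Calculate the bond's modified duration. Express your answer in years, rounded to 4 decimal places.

Periodic yield y = 0.1035. First find Macaulay duration:
  t   CF        PV=CF/(1+0.1035)^t    t·PV
  1        22.50        20.3897        20.3897
  2        22.50        18.4773        36.9545
  3        22.50        16.7442        50.2327
  4        22.50        15.1738        60.6950
  5        22.50        13.7506        68.7529
  6        22.50        12.4609        74.7652
  7        22.50        11.2921        79.0450
  8     1,022.50       465.0339     3,720.2712
  Σ                    573.3224     4,111.1063
P = 573.3224; Macaulay duration = 4,111.1063 / 573.3224 = 7.17067 years.
Modified duration = D_Mac / (1 + y) = 7.17067 / 1.1035 = 6.49812 years.

6.4981 years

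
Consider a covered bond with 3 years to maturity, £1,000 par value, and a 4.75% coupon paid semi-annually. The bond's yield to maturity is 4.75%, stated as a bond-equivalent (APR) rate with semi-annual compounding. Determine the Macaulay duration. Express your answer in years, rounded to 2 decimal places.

2.83 years

Periodic yield y = 0.02375. Discount each cash flow and weight by its period:
  t   CF        PV=CF/(1+0.02375)^t    t·PV
  1        23.75        23.1990        23.1990
  2        23.75        22.6608        45.3217
  3        23.75        22.1351        66.4054
  4        23.75        21.6216        86.4864
  5        23.75        21.1200       105.6000
  6     1,023.75       889.2634     5,335.5805
  Σ                  1,000.0000     5,662.5930
Price P = Σ PV = 1,000.0000.
Macaulay duration = Σ(t·PV) / P = 5,662.5930 / 1,000.0000 = 5.66259 half-year periods.
In years: 5.66259 / 2 = 2.83130 years.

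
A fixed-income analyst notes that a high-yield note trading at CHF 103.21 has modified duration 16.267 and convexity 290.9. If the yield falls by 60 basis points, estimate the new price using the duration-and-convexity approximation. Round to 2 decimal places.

CHF 113.82

Duration effect: -D_mod·Δy = -16.267 × (-0.006) = +0.097602
Convexity effect: ½·C·(Δy)² = 0.5 × 290.9 × (-0.006)² = +0.0052362
ΔP/P ≈ +0.097602 + 0.0052362 = +0.1028382
New price ≈ 103.21 × (1 + 0.1028382) = 113.823930622.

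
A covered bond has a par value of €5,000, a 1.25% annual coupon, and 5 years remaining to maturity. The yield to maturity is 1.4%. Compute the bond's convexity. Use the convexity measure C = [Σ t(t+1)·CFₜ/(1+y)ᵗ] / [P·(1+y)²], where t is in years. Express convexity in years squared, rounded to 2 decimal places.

With y = 0.014:
  t   CF        PV=CF/(1+0.014)^t    t·PV        t(t+1)·PV
  1        62.50        61.6371        61.6371         123.2742
  2        62.50        60.7861       121.5722         364.7165
  3        62.50        59.9468       179.8405         719.3618
  4        62.50        59.1192       236.4766       1,182.3830
  5     5,062.50     4,722.5358    23,612.6791     141,676.0748
  Σ                  4,964.0250    24,212.2054     144,065.8103
P = 4,964.0250.
Convexity = Σ t(t+1)·PV / [P·(1+y)²] = 144,065.8103 / (4,964.0250 × 1.028196) = 28.22611.

28.23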